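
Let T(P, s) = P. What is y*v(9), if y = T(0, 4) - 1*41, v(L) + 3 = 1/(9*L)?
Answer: 9922/81 ≈ 122.49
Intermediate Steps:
v(L) = -3 + 1/(9*L)
y = -41 (y = 0 - 1*41 = 0 - 41 = -41)
y*v(9) = -41*(-3 + (1/9)/9) = -41*(-3 + (1/9)*(1/9)) = -41*(-3 + 1/81) = -41*(-242/81) = 9922/81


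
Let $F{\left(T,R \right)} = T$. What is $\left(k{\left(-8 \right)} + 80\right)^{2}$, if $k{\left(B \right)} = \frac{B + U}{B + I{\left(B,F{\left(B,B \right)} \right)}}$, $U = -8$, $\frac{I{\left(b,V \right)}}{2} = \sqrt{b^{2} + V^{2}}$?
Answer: $\frac{311396}{49} - \frac{4464 \sqrt{2}}{49} \approx 6226.2$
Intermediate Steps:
$I{\left(b,V \right)} = 2 \sqrt{V^{2} + b^{2}}$ ($I{\left(b,V \right)} = 2 \sqrt{b^{2} + V^{2}} = 2 \sqrt{V^{2} + b^{2}}$)
$k{\left(B \right)} = \frac{-8 + B}{B + 2 \sqrt{2} \sqrt{B^{2}}}$ ($k{\left(B \right)} = \frac{B - 8}{B + 2 \sqrt{B^{2} + B^{2}}} = \frac{-8 + B}{B + 2 \sqrt{2 B^{2}}} = \frac{-8 + B}{B + 2 \sqrt{2} \sqrt{B^{2}}}$)
$\left(k{\left(-8 \right)} + 80\right)^{2} = \left(\frac{-8 - 8}{-8 + 2 \sqrt{2} \sqrt{\left(-8\right)^{2}}} + 80\right)^{2} = \left(\frac{1}{-8 + 2 \sqrt{2} \sqrt{64}} \left(-16\right) + 80\right)^{2} = \left(\frac{1}{-8 + 2 \sqrt{2} \cdot 8} \left(-16\right) + 80\right)^{2} = \left(\frac{1}{-8 + 16 \sqrt{2}} \left(-16\right) + 80\right)^{2} = \left(- \frac{16}{-8 + 16 \sqrt{2}} + 80\right)^{2} = \left(80 - \frac{16}{-8 + 16 \sqrt{2}}\right)^{2}$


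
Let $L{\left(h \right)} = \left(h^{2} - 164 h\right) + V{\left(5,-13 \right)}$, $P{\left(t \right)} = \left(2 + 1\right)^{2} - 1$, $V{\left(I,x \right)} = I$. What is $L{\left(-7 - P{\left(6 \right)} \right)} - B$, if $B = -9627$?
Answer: $12317$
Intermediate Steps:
$P{\left(t \right)} = 8$ ($P{\left(t \right)} = 3^{2} - 1 = 9 - 1 = 8$)
$L{\left(h \right)} = 5 + h^{2} - 164 h$ ($L{\left(h \right)} = \left(h^{2} - 164 h\right) + 5 = 5 + h^{2} - 164 h$)
$L{\left(-7 - P{\left(6 \right)} \right)} - B = \left(5 + \left(-7 - 8\right)^{2} - 164 \left(-7 - 8\right)\right) - -9627 = \left(5 + \left(-7 - 8\right)^{2} - 164 \left(-7 - 8\right)\right) + 9627 = \left(5 + \left(-15\right)^{2} - -2460\right) + 9627 = \left(5 + 225 + 2460\right) + 9627 = 2690 + 9627 = 12317$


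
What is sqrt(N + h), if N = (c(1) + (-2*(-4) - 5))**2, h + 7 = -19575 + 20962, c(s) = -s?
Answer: 2*sqrt(346) ≈ 37.202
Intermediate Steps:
h = 1380 (h = -7 + (-19575 + 20962) = -7 + 1387 = 1380)
N = 4 (N = (-1*1 + (-2*(-4) - 5))**2 = (-1 + (8 - 5))**2 = (-1 + 3)**2 = 2**2 = 4)
sqrt(N + h) = sqrt(4 + 1380) = sqrt(1384) = 2*sqrt(346)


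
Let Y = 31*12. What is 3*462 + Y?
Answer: 1758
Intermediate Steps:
Y = 372
3*462 + Y = 3*462 + 372 = 1386 + 372 = 1758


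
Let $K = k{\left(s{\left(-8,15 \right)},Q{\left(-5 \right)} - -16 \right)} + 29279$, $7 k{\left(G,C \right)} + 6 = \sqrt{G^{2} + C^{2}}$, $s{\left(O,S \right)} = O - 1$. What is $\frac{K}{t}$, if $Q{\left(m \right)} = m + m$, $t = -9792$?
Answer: $- \frac{204947}{68544} - \frac{\sqrt{13}}{22848} \approx -2.9902$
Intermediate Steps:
$Q{\left(m \right)} = 2 m$
$s{\left(O,S \right)} = -1 + O$
$k{\left(G,C \right)} = - \frac{6}{7} + \frac{\sqrt{C^{2} + G^{2}}}{7}$ ($k{\left(G,C \right)} = - \frac{6}{7} + \frac{\sqrt{G^{2} + C^{2}}}{7} = - \frac{6}{7} + \frac{\sqrt{C^{2} + G^{2}}}{7}$)
$K = \frac{204947}{7} + \frac{3 \sqrt{13}}{7}$ ($K = \left(- \frac{6}{7} + \frac{\sqrt{\left(2 \left(-5\right) - -16\right)^{2} + \left(-1 - 8\right)^{2}}}{7}\right) + 29279 = \left(- \frac{6}{7} + \frac{\sqrt{\left(-10 + 16\right)^{2} + \left(-9\right)^{2}}}{7}\right) + 29279 = \left(- \frac{6}{7} + \frac{\sqrt{6^{2} + 81}}{7}\right) + 29279 = \left(- \frac{6}{7} + \frac{\sqrt{36 + 81}}{7}\right) + 29279 = \left(- \frac{6}{7} + \frac{\sqrt{117}}{7}\right) + 29279 = \left(- \frac{6}{7} + \frac{3 \sqrt{13}}{7}\right) + 29279 = \frac{204947}{7} + \frac{3 \sqrt{13}}{7} \approx 29280.0$)
$\frac{K}{t} = \frac{\frac{204947}{7} + \frac{3 \sqrt{13}}{7}}{-9792} = \left(\frac{204947}{7} + \frac{3 \sqrt{13}}{7}\right) \left(- \frac{1}{9792}\right) = - \frac{204947}{68544} - \frac{\sqrt{13}}{22848}$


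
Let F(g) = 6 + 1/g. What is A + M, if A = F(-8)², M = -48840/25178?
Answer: 26246221/805696 ≈ 32.576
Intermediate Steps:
M = -24420/12589 (M = -48840*1/25178 = -24420/12589 ≈ -1.9398)
A = 2209/64 (A = (6 + 1/(-8))² = (6 - ⅛)² = (47/8)² = 2209/64 ≈ 34.516)
A + M = 2209/64 - 24420/12589 = 26246221/805696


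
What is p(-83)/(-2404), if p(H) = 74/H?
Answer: 37/99766 ≈ 0.00037087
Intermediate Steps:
p(-83)/(-2404) = (74/(-83))/(-2404) = (74*(-1/83))*(-1/2404) = -74/83*(-1/2404) = 37/99766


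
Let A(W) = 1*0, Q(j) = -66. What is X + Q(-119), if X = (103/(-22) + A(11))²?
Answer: -21335/484 ≈ -44.081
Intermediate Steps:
A(W) = 0
X = 10609/484 (X = (103/(-22) + 0)² = (103*(-1/22) + 0)² = (-103/22 + 0)² = (-103/22)² = 10609/484 ≈ 21.919)
X + Q(-119) = 10609/484 - 66 = -21335/484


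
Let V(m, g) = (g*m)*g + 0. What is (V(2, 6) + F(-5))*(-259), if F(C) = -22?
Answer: -12950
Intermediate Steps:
V(m, g) = m*g**2 (V(m, g) = m*g**2 + 0 = m*g**2)
(V(2, 6) + F(-5))*(-259) = (2*6**2 - 22)*(-259) = (2*36 - 22)*(-259) = (72 - 22)*(-259) = 50*(-259) = -12950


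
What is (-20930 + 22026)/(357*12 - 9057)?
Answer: -1096/4773 ≈ -0.22962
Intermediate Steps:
(-20930 + 22026)/(357*12 - 9057) = 1096/(4284 - 9057) = 1096/(-4773) = 1096*(-1/4773) = -1096/4773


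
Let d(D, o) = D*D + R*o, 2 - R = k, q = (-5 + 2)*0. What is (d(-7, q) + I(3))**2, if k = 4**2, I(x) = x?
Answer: 2704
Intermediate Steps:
q = 0 (q = -3*0 = 0)
k = 16
R = -14 (R = 2 - 1*16 = 2 - 16 = -14)
d(D, o) = D**2 - 14*o (d(D, o) = D*D - 14*o = D**2 - 14*o)
(d(-7, q) + I(3))**2 = (((-7)**2 - 14*0) + 3)**2 = ((49 + 0) + 3)**2 = (49 + 3)**2 = 52**2 = 2704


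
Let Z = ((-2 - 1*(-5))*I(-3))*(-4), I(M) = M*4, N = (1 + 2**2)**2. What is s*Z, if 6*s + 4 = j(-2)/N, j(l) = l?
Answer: -2448/25 ≈ -97.920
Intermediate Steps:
N = 25 (N = (1 + 4)**2 = 5**2 = 25)
I(M) = 4*M
s = -17/25 (s = -2/3 + (-2/25)/6 = -2/3 + (-2*1/25)/6 = -2/3 + (1/6)*(-2/25) = -2/3 - 1/75 = -17/25 ≈ -0.68000)
Z = 144 (Z = ((-2 - 1*(-5))*(4*(-3)))*(-4) = ((-2 + 5)*(-12))*(-4) = (3*(-12))*(-4) = -36*(-4) = 144)
s*Z = -17/25*144 = -2448/25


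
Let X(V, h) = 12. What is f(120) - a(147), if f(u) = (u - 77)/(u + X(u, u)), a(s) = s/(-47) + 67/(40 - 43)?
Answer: 53327/2068 ≈ 25.787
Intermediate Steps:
a(s) = -67/3 - s/47 (a(s) = s*(-1/47) + 67/(-3) = -s/47 + 67*(-⅓) = -s/47 - 67/3 = -67/3 - s/47)
f(u) = (-77 + u)/(12 + u) (f(u) = (u - 77)/(u + 12) = (-77 + u)/(12 + u))
f(120) - a(147) = (-77 + 120)/(12 + 120) - (-67/3 - 1/47*147) = 43/132 - (-67/3 - 147/47) = (1/132)*43 - 1*(-3590/141) = 43/132 + 3590/141 = 53327/2068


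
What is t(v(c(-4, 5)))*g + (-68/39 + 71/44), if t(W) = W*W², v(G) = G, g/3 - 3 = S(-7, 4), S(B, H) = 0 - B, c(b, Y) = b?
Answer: -3294943/1716 ≈ -1920.1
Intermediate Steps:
S(B, H) = -B
g = 30 (g = 9 + 3*(-1*(-7)) = 9 + 3*7 = 9 + 21 = 30)
t(W) = W³
t(v(c(-4, 5)))*g + (-68/39 + 71/44) = (-4)³*30 + (-68/39 + 71/44) = -64*30 + (-68*1/39 + 71*(1/44)) = -1920 + (-68/39 + 71/44) = -1920 - 223/1716 = -3294943/1716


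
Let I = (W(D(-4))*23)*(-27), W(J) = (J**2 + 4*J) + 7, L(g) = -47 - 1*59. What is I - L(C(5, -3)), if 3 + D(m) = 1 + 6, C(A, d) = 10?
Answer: -24113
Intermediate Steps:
L(g) = -106 (L(g) = -47 - 59 = -106)
D(m) = 4 (D(m) = -3 + (1 + 6) = -3 + 7 = 4)
W(J) = 7 + J**2 + 4*J
I = -24219 (I = ((7 + 4**2 + 4*4)*23)*(-27) = ((7 + 16 + 16)*23)*(-27) = (39*23)*(-27) = 897*(-27) = -24219)
I - L(C(5, -3)) = -24219 - 1*(-106) = -24219 + 106 = -24113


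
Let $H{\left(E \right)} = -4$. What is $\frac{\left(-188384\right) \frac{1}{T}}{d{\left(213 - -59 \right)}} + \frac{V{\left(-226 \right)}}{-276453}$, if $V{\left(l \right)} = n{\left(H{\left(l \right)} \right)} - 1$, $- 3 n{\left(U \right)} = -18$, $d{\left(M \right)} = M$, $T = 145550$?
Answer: $- \frac{1633664686}{342020740275} \approx -0.0047765$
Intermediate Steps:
$n{\left(U \right)} = 6$ ($n{\left(U \right)} = \left(- \frac{1}{3}\right) \left(-18\right) = 6$)
$V{\left(l \right)} = 5$ ($V{\left(l \right)} = 6 - 1 = 5$)
$\frac{\left(-188384\right) \frac{1}{T}}{d{\left(213 - -59 \right)}} + \frac{V{\left(-226 \right)}}{-276453} = \frac{\left(-188384\right) \frac{1}{145550}}{213 - -59} + \frac{5}{-276453} = \frac{\left(-188384\right) \frac{1}{145550}}{213 + 59} + 5 \left(- \frac{1}{276453}\right) = - \frac{94192}{72775 \cdot 272} - \frac{5}{276453} = \left(- \frac{94192}{72775}\right) \frac{1}{272} - \frac{5}{276453} = - \frac{5887}{1237175} - \frac{5}{276453} = - \frac{1633664686}{342020740275}$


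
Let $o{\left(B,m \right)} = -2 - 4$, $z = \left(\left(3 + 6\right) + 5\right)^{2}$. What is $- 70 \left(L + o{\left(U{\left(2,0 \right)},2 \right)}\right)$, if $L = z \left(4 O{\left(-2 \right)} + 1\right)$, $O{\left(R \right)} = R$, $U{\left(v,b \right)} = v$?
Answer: $96460$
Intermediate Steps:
$z = 196$ ($z = \left(9 + 5\right)^{2} = 14^{2} = 196$)
$o{\left(B,m \right)} = -6$
$L = -1372$ ($L = 196 \left(4 \left(-2\right) + 1\right) = 196 \left(-8 + 1\right) = 196 \left(-7\right) = -1372$)
$- 70 \left(L + o{\left(U{\left(2,0 \right)},2 \right)}\right) = - 70 \left(-1372 - 6\right) = \left(-70\right) \left(-1378\right) = 96460$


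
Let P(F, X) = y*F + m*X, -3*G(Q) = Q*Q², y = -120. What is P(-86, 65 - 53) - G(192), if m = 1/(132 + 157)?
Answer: 684819036/289 ≈ 2.3696e+6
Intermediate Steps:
m = 1/289 ≈ 0.0034602
G(Q) = -Q³/3 (G(Q) = -Q*Q²/3 = -Q³/3)
P(F, X) = -120*F + X/289
P(-86, 65 - 53) - G(192) = (-120*(-86) + (65 - 53)/289) - (-1)*192³/3 = (10320 + (1/289)*12) - (-1)*7077888/3 = (10320 + 12/289) - 1*(-2359296) = 2982492/289 + 2359296 = 684819036/289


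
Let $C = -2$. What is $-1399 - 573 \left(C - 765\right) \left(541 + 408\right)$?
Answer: $417075560$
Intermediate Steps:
$-1399 - 573 \left(C - 765\right) \left(541 + 408\right) = -1399 - 573 \left(-2 - 765\right) \left(541 + 408\right) = -1399 - 573 \left(\left(-767\right) 949\right) = -1399 - -417076959 = -1399 + 417076959 = 417075560$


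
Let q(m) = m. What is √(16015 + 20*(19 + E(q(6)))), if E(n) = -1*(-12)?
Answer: √16635 ≈ 128.98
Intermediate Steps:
E(n) = 12
√(16015 + 20*(19 + E(q(6)))) = √(16015 + 20*(19 + 12)) = √(16015 + 20*31) = √(16015 + 620) = √16635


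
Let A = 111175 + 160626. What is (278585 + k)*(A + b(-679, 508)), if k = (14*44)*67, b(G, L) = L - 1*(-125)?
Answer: 87139921938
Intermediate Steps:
b(G, L) = 125 + L (b(G, L) = L + 125 = 125 + L)
k = 41272 (k = 616*67 = 41272)
A = 271801
(278585 + k)*(A + b(-679, 508)) = (278585 + 41272)*(271801 + (125 + 508)) = 319857*(271801 + 633) = 319857*272434 = 87139921938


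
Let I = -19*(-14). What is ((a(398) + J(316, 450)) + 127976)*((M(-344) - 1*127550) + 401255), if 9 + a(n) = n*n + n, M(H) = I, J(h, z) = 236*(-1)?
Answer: 78501732543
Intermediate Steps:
I = 266
J(h, z) = -236
M(H) = 266
a(n) = -9 + n + n**2 (a(n) = -9 + (n*n + n) = -9 + (n**2 + n) = -9 + (n + n**2) = -9 + n + n**2)
((a(398) + J(316, 450)) + 127976)*((M(-344) - 1*127550) + 401255) = (((-9 + 398 + 398**2) - 236) + 127976)*((266 - 1*127550) + 401255) = (((-9 + 398 + 158404) - 236) + 127976)*((266 - 127550) + 401255) = ((158793 - 236) + 127976)*(-127284 + 401255) = (158557 + 127976)*273971 = 286533*273971 = 78501732543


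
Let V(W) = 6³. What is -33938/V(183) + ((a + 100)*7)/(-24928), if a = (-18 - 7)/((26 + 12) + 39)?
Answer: -1163466113/7403616 ≈ -157.15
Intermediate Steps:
V(W) = 216
a = -25/77 (a = -25/(38 + 39) = -25/77 ≈ -0.32468)
-33938/V(183) + ((a + 100)*7)/(-24928) = -33938/216 + ((-25/77 + 100)*7)/(-24928) = -33938*1/216 + ((7675/77)*7)*(-1/24928) = -16969/108 + (7675/11)*(-1/24928) = -16969/108 - 7675/274208 = -1163466113/7403616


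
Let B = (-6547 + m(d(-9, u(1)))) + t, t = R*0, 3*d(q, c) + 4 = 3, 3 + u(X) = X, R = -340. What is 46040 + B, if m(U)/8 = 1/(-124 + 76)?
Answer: 236957/6 ≈ 39493.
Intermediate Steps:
u(X) = -3 + X
d(q, c) = -1/3 (d(q, c) = -4/3 + (1/3)*3 = -4/3 + 1 = -1/3)
m(U) = -1/6 (m(U) = 8/(-124 + 76) = 8/(-48) = 8*(-1/48) = -1/6)
t = 0 (t = -340*0 = 0)
B = -39283/6 (B = (-6547 - 1/6) + 0 = -39283/6 + 0 = -39283/6 ≈ -6547.2)
46040 + B = 46040 - 39283/6 = 236957/6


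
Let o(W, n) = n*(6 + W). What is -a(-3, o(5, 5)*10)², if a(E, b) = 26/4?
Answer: -169/4 ≈ -42.250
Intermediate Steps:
a(E, b) = 13/2 (a(E, b) = 26*(¼) = 13/2)
-a(-3, o(5, 5)*10)² = -(13/2)² = -1*169/4 = -169/4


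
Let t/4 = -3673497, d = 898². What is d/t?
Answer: -201601/3673497 ≈ -0.054880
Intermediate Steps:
d = 806404
t = -14693988 (t = 4*(-3673497) = -14693988)
d/t = 806404/(-14693988) = 806404*(-1/14693988) = -201601/3673497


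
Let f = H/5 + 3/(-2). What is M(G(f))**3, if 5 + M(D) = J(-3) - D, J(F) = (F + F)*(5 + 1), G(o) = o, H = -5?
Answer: -456533/8 ≈ -57067.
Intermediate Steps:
f = -5/2 (f = -5/5 + 3/(-2) = -5*1/5 + 3*(-1/2) = -1 - 3/2 = -5/2 ≈ -2.5000)
J(F) = 12*F (J(F) = (2*F)*6 = 12*F)
M(D) = -41 - D (M(D) = -5 + (12*(-3) - D) = -5 + (-36 - D) = -41 - D)
M(G(f))**3 = (-41 - 1*(-5/2))**3 = (-41 + 5/2)**3 = (-77/2)**3 = -456533/8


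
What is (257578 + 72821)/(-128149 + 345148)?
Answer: 4079/2679 ≈ 1.5226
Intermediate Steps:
(257578 + 72821)/(-128149 + 345148) = 330399/216999 = 330399*(1/216999) = 4079/2679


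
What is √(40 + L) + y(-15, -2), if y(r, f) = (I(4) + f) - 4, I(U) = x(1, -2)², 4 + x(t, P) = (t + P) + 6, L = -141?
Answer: -5 + I*√101 ≈ -5.0 + 10.05*I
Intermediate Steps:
x(t, P) = 2 + P + t (x(t, P) = -4 + ((t + P) + 6) = -4 + ((P + t) + 6) = -4 + (6 + P + t) = 2 + P + t)
I(U) = 1 (I(U) = (2 - 2 + 1)² = 1² = 1)
y(r, f) = -3 + f (y(r, f) = (1 + f) - 4 = -3 + f)
√(40 + L) + y(-15, -2) = √(40 - 141) + (-3 - 2) = √(-101) - 5 = I*√101 - 5 = -5 + I*√101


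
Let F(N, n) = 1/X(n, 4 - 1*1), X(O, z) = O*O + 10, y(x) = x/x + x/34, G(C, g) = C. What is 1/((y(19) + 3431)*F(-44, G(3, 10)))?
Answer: 646/116707 ≈ 0.0055352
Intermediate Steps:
y(x) = 1 + x/34 (y(x) = 1 + x*(1/34) = 1 + x/34)
X(O, z) = 10 + O**2 (X(O, z) = O**2 + 10 = 10 + O**2)
F(N, n) = 1/(10 + n**2)
1/((y(19) + 3431)*F(-44, G(3, 10))) = 1/(((1 + (1/34)*19) + 3431)*(1/(10 + 3**2))) = 1/(((1 + 19/34) + 3431)*(1/(10 + 9))) = 1/((53/34 + 3431)*(1/19)) = 1/((116707/34)*(1/19)) = (34/116707)*19 = 646/116707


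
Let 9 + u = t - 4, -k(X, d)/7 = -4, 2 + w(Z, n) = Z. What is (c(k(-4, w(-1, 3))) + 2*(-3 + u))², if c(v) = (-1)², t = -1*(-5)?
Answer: 441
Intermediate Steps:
w(Z, n) = -2 + Z
k(X, d) = 28 (k(X, d) = -7*(-4) = 28)
t = 5
c(v) = 1
u = -8 (u = -9 + (5 - 4) = -9 + 1 = -8)
(c(k(-4, w(-1, 3))) + 2*(-3 + u))² = (1 + 2*(-3 - 8))² = (1 + 2*(-11))² = (1 - 22)² = (-21)² = 441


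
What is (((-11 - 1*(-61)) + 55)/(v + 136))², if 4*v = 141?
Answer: 7056/18769 ≈ 0.37594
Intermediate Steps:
v = 141/4 (v = (¼)*141 = 141/4 ≈ 35.250)
(((-11 - 1*(-61)) + 55)/(v + 136))² = (((-11 - 1*(-61)) + 55)/(141/4 + 136))² = (((-11 + 61) + 55)/(685/4))² = ((50 + 55)*(4/685))² = (105*(4/685))² = (84/137)² = 7056/18769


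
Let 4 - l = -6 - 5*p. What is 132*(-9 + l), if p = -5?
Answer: -3168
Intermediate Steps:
l = -15 (l = 4 - (-6 - 5*(-5)) = 4 - (-6 + 25) = 4 - 1*19 = 4 - 19 = -15)
132*(-9 + l) = 132*(-9 - 15) = 132*(-24) = -3168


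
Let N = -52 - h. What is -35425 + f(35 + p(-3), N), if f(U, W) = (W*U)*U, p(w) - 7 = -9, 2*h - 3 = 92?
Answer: -287561/2 ≈ -1.4378e+5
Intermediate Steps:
h = 95/2 (h = 3/2 + (½)*92 = 3/2 + 46 = 95/2 ≈ 47.500)
p(w) = -2 (p(w) = 7 - 9 = -2)
N = -199/2 (N = -52 - 1*95/2 = -52 - 95/2 = -199/2 ≈ -99.500)
f(U, W) = W*U² (f(U, W) = (U*W)*U = W*U²)
-35425 + f(35 + p(-3), N) = -35425 - 199*(35 - 2)²/2 = -35425 - 199/2*33² = -35425 - 199/2*1089 = -35425 - 216711/2 = -287561/2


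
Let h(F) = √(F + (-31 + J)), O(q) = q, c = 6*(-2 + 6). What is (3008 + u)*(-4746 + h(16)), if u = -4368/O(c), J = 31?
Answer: -13400892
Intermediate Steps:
c = 24 (c = 6*4 = 24)
u = -182 (u = -4368/24 = -4368*1/24 = -182)
h(F) = √F (h(F) = √(F + (-31 + 31)) = √(F + 0) = √F)
(3008 + u)*(-4746 + h(16)) = (3008 - 182)*(-4746 + √16) = 2826*(-4746 + 4) = 2826*(-4742) = -13400892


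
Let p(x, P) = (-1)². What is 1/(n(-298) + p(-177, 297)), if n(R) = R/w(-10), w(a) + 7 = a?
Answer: 17/315 ≈ 0.053968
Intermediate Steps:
p(x, P) = 1
w(a) = -7 + a
n(R) = -R/17 (n(R) = R/(-7 - 10) = R/(-17) = R*(-1/17) = -R/17)
1/(n(-298) + p(-177, 297)) = 1/(-1/17*(-298) + 1) = 1/(298/17 + 1) = 1/(315/17) = 17/315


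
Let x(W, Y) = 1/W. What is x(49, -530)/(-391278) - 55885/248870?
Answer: -53573111467/238574521857 ≈ -0.22456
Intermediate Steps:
x(49, -530)/(-391278) - 55885/248870 = 1/(49*(-391278)) - 55885/248870 = (1/49)*(-1/391278) - 55885*1/248870 = -1/19172622 - 11177/49774 = -53573111467/238574521857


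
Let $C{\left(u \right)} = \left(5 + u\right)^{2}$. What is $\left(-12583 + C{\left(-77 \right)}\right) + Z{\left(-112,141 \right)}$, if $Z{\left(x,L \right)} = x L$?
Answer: $-23191$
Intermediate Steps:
$Z{\left(x,L \right)} = L x$
$\left(-12583 + C{\left(-77 \right)}\right) + Z{\left(-112,141 \right)} = \left(-12583 + \left(5 - 77\right)^{2}\right) + 141 \left(-112\right) = \left(-12583 + \left(-72\right)^{2}\right) - 15792 = \left(-12583 + 5184\right) - 15792 = -7399 - 15792 = -23191$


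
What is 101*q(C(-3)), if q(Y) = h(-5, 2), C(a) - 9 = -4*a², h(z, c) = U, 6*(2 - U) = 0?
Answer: 202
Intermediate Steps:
U = 2 (U = 2 - ⅙*0 = 2 + 0 = 2)
h(z, c) = 2
C(a) = 9 - 4*a²
q(Y) = 2
101*q(C(-3)) = 101*2 = 202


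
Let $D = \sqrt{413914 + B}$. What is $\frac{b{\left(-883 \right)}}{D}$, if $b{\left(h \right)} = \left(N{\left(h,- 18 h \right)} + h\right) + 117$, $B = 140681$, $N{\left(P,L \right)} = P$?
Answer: $- \frac{1649 \sqrt{554595}}{554595} \approx -2.2143$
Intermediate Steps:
$b{\left(h \right)} = 117 + 2 h$ ($b{\left(h \right)} = \left(h + h\right) + 117 = 2 h + 117 = 117 + 2 h$)
$D = \sqrt{554595}$ ($D = \sqrt{413914 + 140681} = \sqrt{554595} \approx 744.71$)
$\frac{b{\left(-883 \right)}}{D} = \frac{117 + 2 \left(-883\right)}{\sqrt{554595}} = \left(117 - 1766\right) \frac{\sqrt{554595}}{554595} = - 1649 \frac{\sqrt{554595}}{554595} = - \frac{1649 \sqrt{554595}}{554595}$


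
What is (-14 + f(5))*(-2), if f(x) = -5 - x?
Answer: 48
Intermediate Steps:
(-14 + f(5))*(-2) = (-14 + (-5 - 1*5))*(-2) = (-14 + (-5 - 5))*(-2) = (-14 - 10)*(-2) = -24*(-2) = 48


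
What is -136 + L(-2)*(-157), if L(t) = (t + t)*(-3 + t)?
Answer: -3276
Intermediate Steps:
L(t) = 2*t*(-3 + t) (L(t) = (2*t)*(-3 + t) = 2*t*(-3 + t))
-136 + L(-2)*(-157) = -136 + (2*(-2)*(-3 - 2))*(-157) = -136 + (2*(-2)*(-5))*(-157) = -136 + 20*(-157) = -136 - 3140 = -3276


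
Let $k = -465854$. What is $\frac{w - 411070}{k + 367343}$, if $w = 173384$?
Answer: $\frac{237686}{98511} \approx 2.4128$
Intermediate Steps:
$\frac{w - 411070}{k + 367343} = \frac{173384 - 411070}{-465854 + 367343} = - \frac{237686}{-98511} = \left(-237686\right) \left(- \frac{1}{98511}\right) = \frac{237686}{98511}$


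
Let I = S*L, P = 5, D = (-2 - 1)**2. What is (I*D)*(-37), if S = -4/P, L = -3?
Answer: -3996/5 ≈ -799.20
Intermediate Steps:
D = 9 (D = (-3)**2 = 9)
S = -4/5 ≈ -0.80000
I = 12/5 (I = -4/5*(-3) = 12/5 ≈ 2.4000)
(I*D)*(-37) = ((12/5)*9)*(-37) = (108/5)*(-37) = -3996/5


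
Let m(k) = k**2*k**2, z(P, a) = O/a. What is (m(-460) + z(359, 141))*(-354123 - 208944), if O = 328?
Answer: -1184920627311001992/47 ≈ -2.5211e+16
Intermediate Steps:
z(P, a) = 328/a
m(k) = k**4
(m(-460) + z(359, 141))*(-354123 - 208944) = ((-460)**4 + 328/141)*(-354123 - 208944) = (44774560000 + 328*(1/141))*(-563067) = (44774560000 + 328/141)*(-563067) = (6313212960328/141)*(-563067) = -1184920627311001992/47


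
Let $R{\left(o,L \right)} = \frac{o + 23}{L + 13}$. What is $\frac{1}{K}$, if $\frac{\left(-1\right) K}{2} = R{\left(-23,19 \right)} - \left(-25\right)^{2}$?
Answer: $\frac{1}{1250} \approx 0.0008$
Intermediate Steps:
$R{\left(o,L \right)} = \frac{23 + o}{13 + L}$
$K = 1250$ ($K = - 2 \left(\frac{23 - 23}{13 + 19} - \left(-25\right)^{2}\right) = - 2 \left(\frac{1}{32} \cdot 0 - 625\right) = - 2 \left(0 - 625\right) = \left(-2\right) \left(-625\right) = 1250$)
$\frac{1}{K} = \frac{1}{1250}$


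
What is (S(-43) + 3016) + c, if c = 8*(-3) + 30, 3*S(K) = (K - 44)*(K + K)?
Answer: 5516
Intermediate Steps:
S(K) = 2*K*(-44 + K)/3 (S(K) = ((K - 44)*(K + K))/3 = ((-44 + K)*(2*K))/3 = (2*K*(-44 + K))/3 = 2*K*(-44 + K)/3)
c = 6 (c = -24 + 30 = 6)
(S(-43) + 3016) + c = ((⅔)*(-43)*(-44 - 43) + 3016) + 6 = ((⅔)*(-43)*(-87) + 3016) + 6 = (2494 + 3016) + 6 = 5510 + 6 = 5516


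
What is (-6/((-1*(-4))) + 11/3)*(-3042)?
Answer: -6591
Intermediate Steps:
(-6/((-1*(-4))) + 11/3)*(-3042) = (-6/4 + 11*(⅓))*(-3042) = (-6*¼ + 11/3)*(-3042) = (-3/2 + 11/3)*(-3042) = (13/6)*(-3042) = -6591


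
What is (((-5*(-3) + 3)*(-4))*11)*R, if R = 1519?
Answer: -1203048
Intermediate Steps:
(((-5*(-3) + 3)*(-4))*11)*R = (((-5*(-3) + 3)*(-4))*11)*1519 = (((15 + 3)*(-4))*11)*1519 = ((18*(-4))*11)*1519 = -72*11*1519 = -792*1519 = -1203048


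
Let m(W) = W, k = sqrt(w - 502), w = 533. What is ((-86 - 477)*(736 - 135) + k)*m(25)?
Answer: -8459075 + 25*sqrt(31) ≈ -8.4589e+6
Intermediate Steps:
k = sqrt(31) (k = sqrt(533 - 502) = sqrt(31) ≈ 5.5678)
((-86 - 477)*(736 - 135) + k)*m(25) = ((-86 - 477)*(736 - 135) + sqrt(31))*25 = (-563*601 + sqrt(31))*25 = (-338363 + sqrt(31))*25 = -8459075 + 25*sqrt(31)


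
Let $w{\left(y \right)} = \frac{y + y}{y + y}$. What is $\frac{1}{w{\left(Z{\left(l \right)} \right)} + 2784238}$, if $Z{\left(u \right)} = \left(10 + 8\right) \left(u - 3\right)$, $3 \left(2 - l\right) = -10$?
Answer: $\frac{1}{2784239} \approx 3.5916 \cdot 10^{-7}$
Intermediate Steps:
$l = \frac{16}{3}$ ($l = 2 - - \frac{10}{3} = 2 + \frac{10}{3} = \frac{16}{3} \approx 5.3333$)
$Z{\left(u \right)} = -54 + 18 u$ ($Z{\left(u \right)} = 18 \left(-3 + u\right) = -54 + 18 u$)
$w{\left(y \right)} = 1$ ($w{\left(y \right)} = \frac{2 y}{2 y} = 2 y \frac{1}{2 y} = 1$)
$\frac{1}{w{\left(Z{\left(l \right)} \right)} + 2784238} = \frac{1}{1 + 2784238} = \frac{1}{2784239}$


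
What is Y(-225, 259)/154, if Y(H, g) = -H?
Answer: 225/154 ≈ 1.4610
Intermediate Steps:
Y(-225, 259)/154 = -1*(-225)/154 = 225*(1/154) = 225/154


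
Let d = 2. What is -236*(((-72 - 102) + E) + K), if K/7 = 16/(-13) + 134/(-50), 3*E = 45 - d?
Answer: 43038376/975 ≈ 44142.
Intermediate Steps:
E = 43/3 (E = (45 - 1*2)/3 = (45 - 2)/3 = (⅓)*43 = 43/3 ≈ 14.333)
K = -8897/325 (K = 7*(16/(-13) + 134/(-50)) = 7*(16*(-1/13) + 134*(-1/50)) = 7*(-16/13 - 67/25) = 7*(-1271/325) = -8897/325 ≈ -27.375)
-236*(((-72 - 102) + E) + K) = -236*(((-72 - 102) + 43/3) - 8897/325) = -236*((-174 + 43/3) - 8897/325) = -236*(-479/3 - 8897/325) = -236*(-182366/975) = 43038376/975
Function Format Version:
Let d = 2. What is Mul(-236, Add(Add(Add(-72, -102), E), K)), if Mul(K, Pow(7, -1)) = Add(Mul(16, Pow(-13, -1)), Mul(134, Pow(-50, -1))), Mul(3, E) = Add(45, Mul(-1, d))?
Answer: Rational(43038376, 975) ≈ 44142.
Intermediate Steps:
E = Rational(43, 3) (E = Mul(Rational(1, 3), Add(45, Mul(-1, 2))) = Mul(Rational(1, 3), Add(45, -2)) = Mul(Rational(1, 3), 43) = Rational(43, 3) ≈ 14.333)
K = Rational(-8897, 325) (K = Mul(7, Add(Mul(16, Pow(-13, -1)), Mul(134, Pow(-50, -1)))) = Mul(7, Add(Mul(16, Rational(-1, 13)), Mul(134, Rational(-1, 50)))) = Mul(7, Add(Rational(-16, 13), Rational(-67, 25))) = Mul(7, Rational(-1271, 325)) = Rational(-8897, 325) ≈ -27.375)
Mul(-236, Add(Add(Add(-72, -102), E), K)) = Mul(-236, Add(Add(Add(-72, -102), Rational(43, 3)), Rational(-8897, 325))) = Mul(-236, Add(Add(-174, Rational(43, 3)), Rational(-8897, 325))) = Mul(-236, Add(Rational(-479, 3), Rational(-8897, 325))) = Mul(-236, Rational(-182366, 975)) = Rational(43038376, 975)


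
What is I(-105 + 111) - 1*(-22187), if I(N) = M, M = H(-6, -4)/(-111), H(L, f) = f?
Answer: 2462761/111 ≈ 22187.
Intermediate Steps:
M = 4/111 (M = -4/(-111) = -4*(-1/111) = 4/111 ≈ 0.036036)
I(N) = 4/111
I(-105 + 111) - 1*(-22187) = 4/111 - 1*(-22187) = 4/111 + 22187 = 2462761/111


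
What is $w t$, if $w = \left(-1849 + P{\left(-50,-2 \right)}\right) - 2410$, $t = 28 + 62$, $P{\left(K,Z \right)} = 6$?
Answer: $-382770$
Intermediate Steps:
$t = 90$
$w = -4253$ ($w = \left(-1849 + 6\right) - 2410 = -1843 - 2410 = -4253$)
$w t = \left(-4253\right) 90 = -382770$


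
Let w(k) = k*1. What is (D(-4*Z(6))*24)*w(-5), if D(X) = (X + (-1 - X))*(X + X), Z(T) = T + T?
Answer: -11520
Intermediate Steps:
Z(T) = 2*T
D(X) = -2*X
w(k) = k
(D(-4*Z(6))*24)*w(-5) = (-(-8)*2*6*24)*(-5) = (-(-8)*12*24)*(-5) = (-2*(-48)*24)*(-5) = (96*24)*(-5) = 2304*(-5) = -11520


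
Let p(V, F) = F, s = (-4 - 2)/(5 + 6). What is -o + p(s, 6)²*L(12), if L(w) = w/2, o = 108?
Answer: 108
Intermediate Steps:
s = -6/11 ≈ -0.54545
L(w) = w/2 (L(w) = w*(½) = w/2)
-o + p(s, 6)²*L(12) = -1*108 + 6²*((½)*12) = -108 + 36*6 = -108 + 216 = 108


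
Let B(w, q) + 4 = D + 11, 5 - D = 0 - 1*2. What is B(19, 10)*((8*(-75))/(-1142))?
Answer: 4200/571 ≈ 7.3555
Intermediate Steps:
D = 7 (D = 5 - (0 - 1*2) = 5 - (0 - 2) = 5 - 1*(-2) = 5 + 2 = 7)
B(w, q) = 14 (B(w, q) = -4 + (7 + 11) = -4 + 18 = 14)
B(19, 10)*((8*(-75))/(-1142)) = 14*((8*(-75))/(-1142)) = 14*(-600*(-1/1142)) = 14*(300/571) = 4200/571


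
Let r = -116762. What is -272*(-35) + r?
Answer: -107242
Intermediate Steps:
-272*(-35) + r = -272*(-35) - 116762 = 9520 - 116762 = -107242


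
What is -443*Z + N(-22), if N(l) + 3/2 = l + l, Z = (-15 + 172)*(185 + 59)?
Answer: -33940979/2 ≈ -1.6970e+7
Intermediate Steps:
Z = 38308 (Z = 157*244 = 38308)
N(l) = -3/2 + 2*l (N(l) = -3/2 + (l + l) = -3/2 + 2*l)
-443*Z + N(-22) = -443*38308 + (-3/2 + 2*(-22)) = -16970444 + (-3/2 - 44) = -16970444 - 91/2 = -33940979/2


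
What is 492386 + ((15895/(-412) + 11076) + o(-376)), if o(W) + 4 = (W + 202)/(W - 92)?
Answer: 8088949213/16068 ≈ 5.0342e+5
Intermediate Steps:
o(W) = -4 + (202 + W)/(-92 + W) (o(W) = -4 + (W + 202)/(W - 92) = -4 + (202 + W)/(-92 + W))
492386 + ((15895/(-412) + 11076) + o(-376)) = 492386 + ((15895/(-412) + 11076) + 3*(190 - 1*(-376))/(-92 - 376)) = 492386 + ((15895*(-1/412) + 11076) + 3*(190 + 376)/(-468)) = 492386 + ((-15895/412 + 11076) + 3*(-1/468)*566) = 492386 + (4547417/412 - 283/78) = 492386 + 177290965/16068 = 8088949213/16068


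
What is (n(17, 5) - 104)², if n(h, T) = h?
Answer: 7569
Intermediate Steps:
(n(17, 5) - 104)² = (17 - 104)² = (-87)² = 7569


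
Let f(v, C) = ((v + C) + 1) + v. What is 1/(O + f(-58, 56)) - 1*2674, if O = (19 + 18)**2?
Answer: -3502939/1310 ≈ -2674.0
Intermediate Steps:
f(v, C) = 1 + C + 2*v (f(v, C) = ((C + v) + 1) + v = (1 + C + v) + v = 1 + C + 2*v)
O = 1369 (O = 37**2 = 1369)
1/(O + f(-58, 56)) - 1*2674 = 1/(1369 + (1 + 56 + 2*(-58))) - 1*2674 = 1/(1369 + (1 + 56 - 116)) - 2674 = 1/(1369 - 59) - 2674 = 1/1310 - 2674 = -3502939/1310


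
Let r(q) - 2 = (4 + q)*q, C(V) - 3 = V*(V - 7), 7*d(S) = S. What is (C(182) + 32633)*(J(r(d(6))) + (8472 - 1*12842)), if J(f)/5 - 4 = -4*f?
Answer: -14134686340/49 ≈ -2.8846e+8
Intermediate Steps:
d(S) = S/7
C(V) = 3 + V*(-7 + V) (C(V) = 3 + V*(V - 7) = 3 + V*(-7 + V))
r(q) = 2 + q*(4 + q) (r(q) = 2 + (4 + q)*q = 2 + q*(4 + q))
J(f) = 20 - 20*f (J(f) = 20 + 5*(-4*f) = 20 - 20*f)
(C(182) + 32633)*(J(r(d(6))) + (8472 - 1*12842)) = ((3 + 182² - 7*182) + 32633)*((20 - 20*(2 + ((⅐)*6)² + 4*((⅐)*6))) + (8472 - 1*12842)) = ((3 + 33124 - 1274) + 32633)*((20 - 20*(2 + (6/7)² + 4*(6/7))) + (8472 - 12842)) = (31853 + 32633)*((20 - 20*(2 + 36/49 + 24/7)) - 4370) = 64486*((20 - 20*302/49) - 4370) = 64486*((20 - 6040/49) - 4370) = 64486*(-5060/49 - 4370) = 64486*(-219190/49) = -14134686340/49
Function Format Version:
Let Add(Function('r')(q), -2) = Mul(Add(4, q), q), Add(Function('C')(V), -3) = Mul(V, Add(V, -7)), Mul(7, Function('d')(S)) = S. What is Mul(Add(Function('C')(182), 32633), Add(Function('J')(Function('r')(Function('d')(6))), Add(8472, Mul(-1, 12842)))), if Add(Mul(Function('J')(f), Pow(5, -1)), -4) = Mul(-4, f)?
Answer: Rational(-14134686340, 49) ≈ -2.8846e+8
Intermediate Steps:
Function('d')(S) = Mul(Rational(1, 7), S)
Function('C')(V) = Add(3, Mul(V, Add(-7, V))) (Function('C')(V) = Add(3, Mul(V, Add(V, -7))) = Add(3, Mul(V, Add(-7, V))))
Function('r')(q) = Add(2, Mul(q, Add(4, q))) (Function('r')(q) = Add(2, Mul(Add(4, q), q)) = Add(2, Mul(q, Add(4, q))))
Function('J')(f) = Add(20, Mul(-20, f)) (Function('J')(f) = Add(20, Mul(5, Mul(-4, f))) = Add(20, Mul(-20, f)))
Mul(Add(Function('C')(182), 32633), Add(Function('J')(Function('r')(Function('d')(6))), Add(8472, Mul(-1, 12842)))) = Mul(Add(Add(3, Pow(182, 2), Mul(-7, 182)), 32633), Add(Add(20, Mul(-20, Add(2, Pow(Mul(Rational(1, 7), 6), 2), Mul(4, Mul(Rational(1, 7), 6))))), Add(8472, Mul(-1, 12842)))) = Mul(Add(Add(3, 33124, -1274), 32633), Add(Add(20, Mul(-20, Add(2, Pow(Rational(6, 7), 2), Mul(4, Rational(6, 7))))), Add(8472, -12842))) = Mul(Add(31853, 32633), Add(Add(20, Mul(-20, Add(2, Rational(36, 49), Rational(24, 7)))), -4370)) = Mul(64486, Add(Add(20, Mul(-20, Rational(302, 49))), -4370)) = Mul(64486, Add(Add(20, Rational(-6040, 49)), -4370)) = Mul(64486, Add(Rational(-5060, 49), -4370)) = Mul(64486, Rational(-219190, 49)) = Rational(-14134686340, 49)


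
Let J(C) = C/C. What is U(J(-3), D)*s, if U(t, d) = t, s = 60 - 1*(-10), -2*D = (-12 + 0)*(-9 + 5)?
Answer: 70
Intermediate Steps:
J(C) = 1
D = -24 (D = -(-12 + 0)*(-9 + 5)/2 = -(-6)*(-4) = -1/2*48 = -24)
s = 70 (s = 60 + 10 = 70)
U(J(-3), D)*s = 1*70 = 70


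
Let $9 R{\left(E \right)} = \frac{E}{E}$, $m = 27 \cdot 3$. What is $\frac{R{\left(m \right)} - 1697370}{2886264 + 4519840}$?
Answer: $- \frac{15276329}{66654936} \approx -0.22919$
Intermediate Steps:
$m = 81$
$R{\left(E \right)} = \frac{1}{9}$ ($R{\left(E \right)} = \frac{E \frac{1}{E}}{9} = \frac{1}{9} \cdot 1 = \frac{1}{9}$)
$\frac{R{\left(m \right)} - 1697370}{2886264 + 4519840} = \frac{\frac{1}{9} - 1697370}{2886264 + 4519840} = - \frac{15276329}{9 \cdot 7406104} = \left(- \frac{15276329}{9}\right) \frac{1}{7406104} = - \frac{15276329}{66654936}$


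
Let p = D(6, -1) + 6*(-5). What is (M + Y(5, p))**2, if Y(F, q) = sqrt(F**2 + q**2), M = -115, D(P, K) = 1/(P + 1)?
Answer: (805 - sqrt(44906))**2/49 ≈ 7178.7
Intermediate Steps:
D(P, K) = 1/(1 + P)
p = -209/7 (p = 1/(1 + 6) + 6*(-5) = 1/7 - 30 = -209/7 ≈ -29.857)
(M + Y(5, p))**2 = (-115 + sqrt(5**2 + (-209/7)**2))**2 = (-115 + sqrt(25 + 43681/49))**2 = (-115 + sqrt(44906/49))**2 = (-115 + sqrt(44906)/7)**2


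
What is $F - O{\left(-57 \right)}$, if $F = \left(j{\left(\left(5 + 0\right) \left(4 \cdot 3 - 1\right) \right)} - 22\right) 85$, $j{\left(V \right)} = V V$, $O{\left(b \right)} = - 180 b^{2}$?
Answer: $840075$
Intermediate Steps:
$j{\left(V \right)} = V^{2}$
$F = 255255$ ($F = \left(\left(\left(5 + 0\right) \left(4 \cdot 3 - 1\right)\right)^{2} - 22\right) 85 = \left(\left(5 \left(12 - 1\right)\right)^{2} - 22\right) 85 = \left(\left(5 \cdot 11\right)^{2} - 22\right) 85 = \left(55^{2} - 22\right) 85 = \left(3025 - 22\right) 85 = 3003 \cdot 85 = 255255$)
$F - O{\left(-57 \right)} = 255255 - - 180 \left(-57\right)^{2} = 255255 - \left(-180\right) 3249 = 255255 - -584820 = 255255 + 584820 = 840075$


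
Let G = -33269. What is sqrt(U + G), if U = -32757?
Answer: I*sqrt(66026) ≈ 256.96*I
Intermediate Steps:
sqrt(U + G) = sqrt(-32757 - 33269) = sqrt(-66026) = I*sqrt(66026)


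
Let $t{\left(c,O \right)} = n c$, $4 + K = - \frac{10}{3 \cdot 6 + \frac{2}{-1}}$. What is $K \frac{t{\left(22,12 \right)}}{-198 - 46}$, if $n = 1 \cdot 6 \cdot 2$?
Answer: $\frac{1221}{244} \approx 5.0041$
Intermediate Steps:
$n = 12$ ($n = 6 \cdot 2 = 12$)
$K = - \frac{37}{8}$ ($K = -4 - \frac{10}{3 \cdot 6 + \frac{2}{-1}} = -4 - \frac{10}{18 + 2 \left(-1\right)} = -4 - \frac{10}{18 - 2} = -4 - \frac{10}{16} = -4 - \frac{5}{8} = - \frac{37}{8} \approx -4.625$)
$t{\left(c,O \right)} = 12 c$
$K \frac{t{\left(22,12 \right)}}{-198 - 46} = - \frac{37 \frac{12 \cdot 22}{-198 - 46}}{8} = - \frac{37 \frac{264}{-198 - 46}}{8} = - \frac{37 \frac{264}{-244}}{8} = - \frac{37 \cdot 264 \left(- \frac{1}{244}\right)}{8} = \left(- \frac{37}{8}\right) \left(- \frac{66}{61}\right) = \frac{1221}{244}$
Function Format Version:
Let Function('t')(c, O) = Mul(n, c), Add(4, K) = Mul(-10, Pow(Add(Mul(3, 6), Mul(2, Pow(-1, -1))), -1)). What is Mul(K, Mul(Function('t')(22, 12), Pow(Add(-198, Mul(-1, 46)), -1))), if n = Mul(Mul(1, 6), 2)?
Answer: Rational(1221, 244) ≈ 5.0041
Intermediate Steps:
n = 12 (n = Mul(6, 2) = 12)
K = Rational(-37, 8) (K = Add(-4, Mul(-10, Pow(Add(Mul(3, 6), Mul(2, Pow(-1, -1))), -1))) = Add(-4, Mul(-10, Pow(Add(18, Mul(2, -1)), -1))) = Add(-4, Mul(-10, Pow(Add(18, -2), -1))) = Add(-4, Mul(-10, Pow(16, -1))) = Add(-4, Mul(-10, Rational(1, 16))) = Add(-4, Rational(-5, 8)) = Rational(-37, 8) ≈ -4.6250)
Function('t')(c, O) = Mul(12, c)
Mul(K, Mul(Function('t')(22, 12), Pow(Add(-198, Mul(-1, 46)), -1))) = Mul(Rational(-37, 8), Mul(Mul(12, 22), Pow(Add(-198, Mul(-1, 46)), -1))) = Mul(Rational(-37, 8), Mul(264, Pow(Add(-198, -46), -1))) = Mul(Rational(-37, 8), Mul(264, Pow(-244, -1))) = Mul(Rational(-37, 8), Mul(264, Rational(-1, 244))) = Mul(Rational(-37, 8), Rational(-66, 61)) = Rational(1221, 244)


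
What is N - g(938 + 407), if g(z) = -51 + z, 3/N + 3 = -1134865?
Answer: -1468519195/1134868 ≈ -1294.0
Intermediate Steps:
N = -3/1134868 (N = 3/(-3 - 1134865) = 3/(-1134868) = 3*(-1/1134868) = -3/1134868 ≈ -2.6435e-6)
N - g(938 + 407) = -3/1134868 - (-51 + (938 + 407)) = -3/1134868 - (-51 + 1345) = -3/1134868 - 1*1294 = -3/1134868 - 1294 = -1468519195/1134868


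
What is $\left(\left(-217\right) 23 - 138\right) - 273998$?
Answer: $-279127$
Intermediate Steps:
$\left(\left(-217\right) 23 - 138\right) - 273998 = \left(-4991 - 138\right) - 273998 = -5129 - 273998 = -279127$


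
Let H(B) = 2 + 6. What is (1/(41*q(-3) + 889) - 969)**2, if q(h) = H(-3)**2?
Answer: 11587869577216/12341169 ≈ 9.3896e+5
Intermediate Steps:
H(B) = 8
q(h) = 64 (q(h) = 8**2 = 64)
(1/(41*q(-3) + 889) - 969)**2 = (1/(41*64 + 889) - 969)**2 = (1/(2624 + 889) - 969)**2 = (1/3513 - 969)**2 = (-3404096/3513)**2 = 11587869577216/12341169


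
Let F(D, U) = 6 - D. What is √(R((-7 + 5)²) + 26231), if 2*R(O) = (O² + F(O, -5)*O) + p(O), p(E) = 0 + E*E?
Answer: √26251 ≈ 162.02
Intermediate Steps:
p(E) = E² (p(E) = 0 + E² = E²)
R(O) = O² + O*(6 - O)/2 (R(O) = ((O² + (6 - O)*O) + O²)/2 = ((O² + O*(6 - O)) + O²)/2 = (2*O² + O*(6 - O))/2 = O² + O*(6 - O)/2)
√(R((-7 + 5)²) + 26231) = √((-7 + 5)²*(6 + (-7 + 5)²)/2 + 26231) = √((½)*(-2)²*(6 + (-2)²) + 26231) = √((½)*4*(6 + 4) + 26231) = √((½)*4*10 + 26231) = √(20 + 26231) = √26251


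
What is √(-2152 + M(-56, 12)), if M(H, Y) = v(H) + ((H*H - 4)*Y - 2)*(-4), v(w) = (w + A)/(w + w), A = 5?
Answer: I*√119543963/28 ≈ 390.49*I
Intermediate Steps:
v(w) = (5 + w)/(2*w) (v(w) = (w + 5)/(w + w) = (5 + w)/((2*w)) = (5 + w)*(1/(2*w)) = (5 + w)/(2*w))
M(H, Y) = 8 + (5 + H)/(2*H) - 4*Y*(-4 + H²) (M(H, Y) = (5 + H)/(2*H) + ((H*H - 4)*Y - 2)*(-4) = (5 + H)/(2*H) + ((H² - 4)*Y - 2)*(-4) = (5 + H)/(2*H) + ((-4 + H²)*Y - 2)*(-4) = (5 + H)/(2*H) + (Y*(-4 + H²) - 2)*(-4) = (5 + H)/(2*H) + (-2 + Y*(-4 + H²))*(-4) = (5 + H)/(2*H) + (8 - 4*Y*(-4 + H²)) = 8 + (5 + H)/(2*H) - 4*Y*(-4 + H²))
√(-2152 + M(-56, 12)) = √(-2152 + (17/2 + 16*12 + (5/2)/(-56) - 4*12*(-56)²)) = √(-2152 + (17/2 + 192 + (5/2)*(-1/56) - 4*12*3136)) = √(-2152 + (17/2 + 192 - 5/112 - 150528)) = √(-2152 - 16836685/112) = √(-17077709/112) = I*√119543963/28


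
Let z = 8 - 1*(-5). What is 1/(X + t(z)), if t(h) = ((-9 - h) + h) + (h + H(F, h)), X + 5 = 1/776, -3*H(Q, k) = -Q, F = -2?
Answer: -2328/3877 ≈ -0.60046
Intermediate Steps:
H(Q, k) = Q/3 (H(Q, k) = -(-1)*Q/3 = Q/3)
X = -3879/776 (X = -5 + 1/776 = -3879/776 ≈ -4.9987)
z = 13 (z = 8 + 5 = 13)
t(h) = -29/3 + h (t(h) = ((-9 - h) + h) + (h + (⅓)*(-2)) = -9 + (h - ⅔) = -9 + (-⅔ + h) = -29/3 + h)
1/(X + t(z)) = 1/(-3879/776 + (-29/3 + 13)) = 1/(-3879/776 + 10/3) = 1/(-3877/2328) = -2328/3877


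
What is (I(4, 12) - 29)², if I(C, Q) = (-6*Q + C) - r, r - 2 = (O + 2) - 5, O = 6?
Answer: 10404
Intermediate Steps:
r = 5 (r = 2 + ((6 + 2) - 5) = 2 + (8 - 5) = 2 + 3 = 5)
I(C, Q) = -5 + C - 6*Q (I(C, Q) = (-6*Q + C) - 1*5 = (C - 6*Q) - 5 = -5 + C - 6*Q)
(I(4, 12) - 29)² = ((-5 + 4 - 6*12) - 29)² = ((-5 + 4 - 72) - 29)² = (-73 - 29)² = (-102)² = 10404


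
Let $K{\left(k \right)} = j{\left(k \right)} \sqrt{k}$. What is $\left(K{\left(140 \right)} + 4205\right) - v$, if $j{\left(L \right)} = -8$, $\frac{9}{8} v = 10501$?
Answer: $- \frac{46163}{9} - 16 \sqrt{35} \approx -5223.9$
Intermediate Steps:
$v = \frac{84008}{9}$ ($v = \frac{8}{9} \cdot 10501 = \frac{84008}{9} \approx 9334.2$)
$K{\left(k \right)} = - 8 \sqrt{k}$
$\left(K{\left(140 \right)} + 4205\right) - v = \left(- 8 \sqrt{140} + 4205\right) - \frac{84008}{9} = \left(- 8 \cdot 2 \sqrt{35} + 4205\right) - \frac{84008}{9} = \left(- 16 \sqrt{35} + 4205\right) - \frac{84008}{9} = \left(4205 - 16 \sqrt{35}\right) - \frac{84008}{9} = - \frac{46163}{9} - 16 \sqrt{35}$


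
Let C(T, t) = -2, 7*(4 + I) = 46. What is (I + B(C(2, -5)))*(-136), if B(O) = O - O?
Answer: -2448/7 ≈ -349.71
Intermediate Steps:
I = 18/7 (I = -4 + (⅐)*46 = -4 + 46/7 = 18/7 ≈ 2.5714)
B(O) = 0
(I + B(C(2, -5)))*(-136) = (18/7 + 0)*(-136) = (18/7)*(-136) = -2448/7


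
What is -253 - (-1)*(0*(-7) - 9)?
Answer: -262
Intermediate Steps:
-253 - (-1)*(0*(-7) - 9) = -253 - (-1)*(0 - 9) = -253 - (-1)*(-9) = -253 - 1*9 = -253 - 9 = -262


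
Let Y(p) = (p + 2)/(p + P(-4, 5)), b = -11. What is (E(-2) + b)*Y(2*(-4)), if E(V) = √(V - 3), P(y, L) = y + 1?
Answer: -6 + 6*I*√5/11 ≈ -6.0 + 1.2197*I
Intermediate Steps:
P(y, L) = 1 + y
Y(p) = (2 + p)/(-3 + p) (Y(p) = (p + 2)/(p + (1 - 4)) = (2 + p)/(p - 3) = (2 + p)/(-3 + p))
E(V) = √(-3 + V)
(E(-2) + b)*Y(2*(-4)) = (√(-3 - 2) - 11)*((2 + 2*(-4))/(-3 + 2*(-4))) = (√(-5) - 11)*((2 - 8)/(-3 - 8)) = (I*√5 - 11)*(-6/(-11)) = (-11 + I*√5)*(-1/11*(-6)) = (-11 + I*√5)*(6/11) = -6 + 6*I*√5/11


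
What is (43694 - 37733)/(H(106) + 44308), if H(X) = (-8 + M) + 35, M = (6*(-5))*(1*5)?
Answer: 5961/44185 ≈ 0.13491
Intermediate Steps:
M = -150 (M = -30*5 = -150)
H(X) = -123 (H(X) = (-8 - 150) + 35 = -158 + 35 = -123)
(43694 - 37733)/(H(106) + 44308) = (43694 - 37733)/(-123 + 44308) = 5961/44185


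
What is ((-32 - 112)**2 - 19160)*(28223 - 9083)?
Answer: 30164640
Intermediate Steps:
((-32 - 112)**2 - 19160)*(28223 - 9083) = ((-144)**2 - 19160)*19140 = (20736 - 19160)*19140 = 1576*19140 = 30164640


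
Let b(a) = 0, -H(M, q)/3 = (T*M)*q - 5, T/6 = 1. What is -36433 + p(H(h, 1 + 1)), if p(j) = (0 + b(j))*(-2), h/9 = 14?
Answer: -36433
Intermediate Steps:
T = 6 (T = 6*1 = 6)
h = 126 (h = 9*14 = 126)
H(M, q) = 15 - 18*M*q (H(M, q) = -3*((6*M)*q - 5) = -3*(6*M*q - 5) = -3*(-5 + 6*M*q) = 15 - 18*M*q)
p(j) = 0 (p(j) = (0 + 0)*(-2) = 0*(-2) = 0)
-36433 + p(H(h, 1 + 1)) = -36433 + 0 = -36433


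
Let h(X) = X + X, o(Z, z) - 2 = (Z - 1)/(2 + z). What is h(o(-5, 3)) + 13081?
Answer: 65413/5 ≈ 13083.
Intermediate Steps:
o(Z, z) = 2 + (-1 + Z)/(2 + z) (o(Z, z) = 2 + (Z - 1)/(2 + z) = 2 + (-1 + Z)/(2 + z))
h(X) = 2*X
h(o(-5, 3)) + 13081 = 2*((3 - 5 + 2*3)/(2 + 3)) + 13081 = 2*((3 - 5 + 6)/5) + 13081 = 2*((⅕)*4) + 13081 = 2*(⅘) + 13081 = 8/5 + 13081 = 65413/5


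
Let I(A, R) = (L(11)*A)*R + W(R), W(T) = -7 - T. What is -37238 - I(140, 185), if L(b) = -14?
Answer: 325554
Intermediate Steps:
I(A, R) = -7 - R - 14*A*R (I(A, R) = (-14*A)*R + (-7 - R) = -14*A*R + (-7 - R) = -7 - R - 14*A*R)
-37238 - I(140, 185) = -37238 - (-7 - 1*185 - 14*140*185) = -37238 - (-7 - 185 - 362600) = -37238 - 1*(-362792) = -37238 + 362792 = 325554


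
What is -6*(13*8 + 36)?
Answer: -840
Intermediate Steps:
-6*(13*8 + 36) = -6*(104 + 36) = -6*140 = -840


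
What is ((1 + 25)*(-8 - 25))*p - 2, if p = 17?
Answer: -14588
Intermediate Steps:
((1 + 25)*(-8 - 25))*p - 2 = ((1 + 25)*(-8 - 25))*17 - 2 = (26*(-33))*17 - 2 = -858*17 - 2 = -14586 - 2 = -14588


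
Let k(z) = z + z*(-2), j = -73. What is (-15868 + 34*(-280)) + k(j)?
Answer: -25315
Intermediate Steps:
k(z) = -z (k(z) = z - 2*z = -z)
(-15868 + 34*(-280)) + k(j) = (-15868 + 34*(-280)) - 1*(-73) = (-15868 - 9520) + 73 = -25388 + 73 = -25315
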